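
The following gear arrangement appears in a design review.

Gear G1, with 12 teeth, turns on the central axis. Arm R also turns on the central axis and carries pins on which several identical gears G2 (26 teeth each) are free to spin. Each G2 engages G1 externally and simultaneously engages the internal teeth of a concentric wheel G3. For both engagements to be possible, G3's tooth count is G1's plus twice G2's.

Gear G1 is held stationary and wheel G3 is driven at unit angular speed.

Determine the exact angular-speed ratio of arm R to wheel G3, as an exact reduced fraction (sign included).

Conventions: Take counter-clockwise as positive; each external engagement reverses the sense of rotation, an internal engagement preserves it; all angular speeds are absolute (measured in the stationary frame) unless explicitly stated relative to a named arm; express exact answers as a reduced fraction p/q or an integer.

16/19

planetary set (12T centre, 26T on arm, 64T internal) — Willis relation
ring teeth: 12 + 2·26 = 64
12(ω_sun−ω_arm) = −64(ω_ring−ω_arm),  ω_sun = 0, ω_ring = 1
12(0−ω_arm) = −64(1−ω_arm)  ⇒  76·ω_arm = 64  ⇒  ω_arm = 16/19
ω_out/ω_in = 16/19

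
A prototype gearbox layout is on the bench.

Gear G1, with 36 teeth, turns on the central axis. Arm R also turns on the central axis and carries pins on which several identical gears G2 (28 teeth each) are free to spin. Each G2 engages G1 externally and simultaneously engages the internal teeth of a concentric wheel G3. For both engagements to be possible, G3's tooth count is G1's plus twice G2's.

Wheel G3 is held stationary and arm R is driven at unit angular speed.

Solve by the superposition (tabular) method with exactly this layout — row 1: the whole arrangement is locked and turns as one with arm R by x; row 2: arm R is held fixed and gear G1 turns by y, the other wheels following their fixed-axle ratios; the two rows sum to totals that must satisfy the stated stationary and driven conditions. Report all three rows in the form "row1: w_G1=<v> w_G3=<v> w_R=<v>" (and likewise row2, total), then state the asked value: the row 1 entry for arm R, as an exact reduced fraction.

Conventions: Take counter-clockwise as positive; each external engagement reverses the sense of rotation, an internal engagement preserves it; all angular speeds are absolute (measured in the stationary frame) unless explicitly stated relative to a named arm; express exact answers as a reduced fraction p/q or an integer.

row1: w_G1=1 w_G3=1 w_R=1
row2: w_G1=23/9 w_G3=-1 w_R=0
total: w_G1=32/9 w_G3=0 w_R=1
asked value: 1

topology: planetary set — G1 36T / G2 28T / G3 92T, arm = carrier (Willis)
row 1 — lock + rotate with arm: ω_sun = ω_ring = ω_arm = x
row 2: sun turns y, ring = −(36/92)·y, arm 0
boundary: total ω_ring = x − (36/92)·y = 0 and total ω_arm = x = 1  ⇒  y = 23/9, x = 1
row 2 ring = −(36/92)·23/9 = -1
totals (row 1 + row 2): sun 1 + 23/9 = 32/9, ring 1 + (-1) = 0, arm 1 + 0 = 1
asked cell (row1, arm) = 1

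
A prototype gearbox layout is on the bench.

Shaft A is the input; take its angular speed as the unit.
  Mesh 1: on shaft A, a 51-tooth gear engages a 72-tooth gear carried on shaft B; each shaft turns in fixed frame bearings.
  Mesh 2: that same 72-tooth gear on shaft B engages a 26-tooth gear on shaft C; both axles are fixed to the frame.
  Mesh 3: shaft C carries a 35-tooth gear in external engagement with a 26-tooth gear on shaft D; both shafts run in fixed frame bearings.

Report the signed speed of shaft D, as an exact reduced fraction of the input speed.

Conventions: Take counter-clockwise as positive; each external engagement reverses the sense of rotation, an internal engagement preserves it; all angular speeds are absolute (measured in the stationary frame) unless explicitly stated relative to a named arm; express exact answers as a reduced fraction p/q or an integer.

3-mesh fixed-axis compound train (all bearings frame-fixed)
mesh 1 [51T→72T]: |ω|/ω_in = 1×51/72 = 17/24, sense flips to −
mesh 2 [72T→26T]: |ω|/ω_in = (17/24)×72/26 = 51/26, sense flips to +
mesh 3 [35T→26T]: |ω|/ω_in = (51/26)×35/26 = 1785/676, sense flips to −
signed output speed (× input speed) = -1785/676

-1785/676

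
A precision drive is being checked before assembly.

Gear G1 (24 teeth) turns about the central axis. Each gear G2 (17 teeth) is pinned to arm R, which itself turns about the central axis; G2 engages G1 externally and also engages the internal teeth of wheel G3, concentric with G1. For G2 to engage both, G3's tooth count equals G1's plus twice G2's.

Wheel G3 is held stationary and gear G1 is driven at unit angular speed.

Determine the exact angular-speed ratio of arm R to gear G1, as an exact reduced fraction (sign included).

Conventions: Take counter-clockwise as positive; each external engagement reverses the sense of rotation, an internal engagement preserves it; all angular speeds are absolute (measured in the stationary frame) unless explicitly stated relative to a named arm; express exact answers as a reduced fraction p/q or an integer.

recognized (axles ride arm R): planetary set, 24/17/58 teeth
ring teeth: 24 + 2·17 = 58
24(ω_sun−ω_arm) = −58(ω_ring−ω_arm),  ω_ring = 0, ω_sun = 1
24(1−ω_arm) = −58(0−ω_arm)  ⇒  82·ω_arm = 24  ⇒  ω_arm = 12/41
ω_out/ω_in = 12/41

12/41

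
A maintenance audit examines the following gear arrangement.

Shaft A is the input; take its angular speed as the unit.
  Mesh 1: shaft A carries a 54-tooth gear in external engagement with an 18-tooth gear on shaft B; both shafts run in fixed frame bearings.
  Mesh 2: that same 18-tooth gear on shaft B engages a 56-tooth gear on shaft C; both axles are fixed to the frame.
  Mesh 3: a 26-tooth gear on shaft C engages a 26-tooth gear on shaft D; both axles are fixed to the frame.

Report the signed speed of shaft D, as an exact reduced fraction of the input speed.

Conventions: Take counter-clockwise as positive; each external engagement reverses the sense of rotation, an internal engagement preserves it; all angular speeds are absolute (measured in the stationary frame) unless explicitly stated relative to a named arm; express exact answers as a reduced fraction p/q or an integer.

3-mesh fixed-axis compound train (all bearings frame-fixed)
mesh 1 [54T→18T]: |ω|/ω_in = 1×54/18 = 3, sense flips to −
mesh 2 [18T→56T]: |ω|/ω_in = 3×18/56 = 27/28, sense flips to +
mesh 3 [26T→26T]: |ω|/ω_in = (27/28)×26/26 = 27/28, sense flips to −
signed output speed (× input speed) = -27/28

-27/28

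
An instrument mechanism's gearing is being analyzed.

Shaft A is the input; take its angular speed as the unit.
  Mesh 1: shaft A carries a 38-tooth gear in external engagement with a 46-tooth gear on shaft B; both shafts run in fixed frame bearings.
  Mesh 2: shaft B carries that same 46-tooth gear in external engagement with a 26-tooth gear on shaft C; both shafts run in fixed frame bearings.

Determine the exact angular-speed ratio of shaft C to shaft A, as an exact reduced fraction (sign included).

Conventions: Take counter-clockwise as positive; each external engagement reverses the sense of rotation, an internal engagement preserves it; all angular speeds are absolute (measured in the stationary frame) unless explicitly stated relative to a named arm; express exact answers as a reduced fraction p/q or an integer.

class = fixed-axis compound train [2 meshes; 2 ratios multiply, 2 sense flips]
mesh 1 [38T→46T]: running ratio 19/23, sense −
mesh 2 [46T→26T]: running ratio 19/13, sense +
ω_out/ω_in = 19/13

19/13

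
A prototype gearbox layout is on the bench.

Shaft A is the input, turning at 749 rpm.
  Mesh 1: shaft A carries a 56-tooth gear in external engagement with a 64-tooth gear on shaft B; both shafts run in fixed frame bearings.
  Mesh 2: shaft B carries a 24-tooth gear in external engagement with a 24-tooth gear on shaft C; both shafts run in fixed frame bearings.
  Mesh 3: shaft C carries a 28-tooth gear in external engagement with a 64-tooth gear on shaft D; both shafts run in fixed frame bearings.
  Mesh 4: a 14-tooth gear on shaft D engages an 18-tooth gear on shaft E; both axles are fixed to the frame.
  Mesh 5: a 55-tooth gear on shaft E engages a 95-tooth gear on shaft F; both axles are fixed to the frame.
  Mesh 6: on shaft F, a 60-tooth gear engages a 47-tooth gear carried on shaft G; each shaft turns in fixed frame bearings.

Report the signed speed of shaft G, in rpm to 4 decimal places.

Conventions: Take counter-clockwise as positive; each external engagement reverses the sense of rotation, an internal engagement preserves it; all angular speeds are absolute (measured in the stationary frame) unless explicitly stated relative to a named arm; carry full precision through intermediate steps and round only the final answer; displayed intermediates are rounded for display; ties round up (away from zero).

+164.8223 rpm

recognized (7 fixed axles, 6 meshes): fixed-axis compound train
mesh 1 [56T→64T]: ω = 749.0000×56/64 = 655.3750 rpm, sense flips to −
mesh 2 [24T→24T]: ω = 655.3750×24/24 = 655.3750 rpm, sense flips to +
mesh 3 [28T→64T]: ω = 655.3750×28/64 = 286.7266 rpm, sense flips to −
mesh 4 [14T→18T]: ω = 286.7266×14/18 = 223.0095 rpm, sense flips to +
mesh 5 [55T→95T]: ω = 223.0095×55/95 = 129.1108 rpm, sense flips to −
mesh 6 [60T→47T]: ω = 129.1108×60/47 = 164.8223 rpm, sense flips to +
signed output speed = +164.8223 rpm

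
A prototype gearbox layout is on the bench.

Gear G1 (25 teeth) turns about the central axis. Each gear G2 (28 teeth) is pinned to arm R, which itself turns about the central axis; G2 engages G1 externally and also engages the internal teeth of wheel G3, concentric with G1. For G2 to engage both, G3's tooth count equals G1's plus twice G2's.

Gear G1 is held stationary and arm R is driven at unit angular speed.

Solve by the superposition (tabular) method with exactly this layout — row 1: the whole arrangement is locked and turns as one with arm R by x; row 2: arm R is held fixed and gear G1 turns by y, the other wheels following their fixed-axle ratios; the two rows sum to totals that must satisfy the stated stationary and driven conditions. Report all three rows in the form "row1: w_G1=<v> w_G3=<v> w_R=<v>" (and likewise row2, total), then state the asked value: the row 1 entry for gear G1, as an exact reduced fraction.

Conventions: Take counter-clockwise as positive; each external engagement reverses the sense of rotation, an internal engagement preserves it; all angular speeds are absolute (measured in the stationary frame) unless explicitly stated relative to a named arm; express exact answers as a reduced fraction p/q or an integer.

row1: w_G1=1 w_G3=1 w_R=1
row2: w_G1=-1 w_G3=25/81 w_R=0
total: w_G1=0 w_G3=106/81 w_R=1
asked value: 1

recognized (axles ride arm R): planetary set, 25/28/81 teeth
superposition row 1 [locked train]: every member turns x
row 2: sun turns y, ring = −(25/81)·y, arm 0
boundary: total ω_sun = x + y = 0 and total ω_arm = x = 1  ⇒  y = -1, x = 1
row 2 ring = −(25/81)·(-1) = 25/81
totals (row 1 + row 2): sun 1 + (-1) = 0, ring 1 + 25/81 = 106/81, arm 1 + 0 = 1
asked cell (row1, sun) = 1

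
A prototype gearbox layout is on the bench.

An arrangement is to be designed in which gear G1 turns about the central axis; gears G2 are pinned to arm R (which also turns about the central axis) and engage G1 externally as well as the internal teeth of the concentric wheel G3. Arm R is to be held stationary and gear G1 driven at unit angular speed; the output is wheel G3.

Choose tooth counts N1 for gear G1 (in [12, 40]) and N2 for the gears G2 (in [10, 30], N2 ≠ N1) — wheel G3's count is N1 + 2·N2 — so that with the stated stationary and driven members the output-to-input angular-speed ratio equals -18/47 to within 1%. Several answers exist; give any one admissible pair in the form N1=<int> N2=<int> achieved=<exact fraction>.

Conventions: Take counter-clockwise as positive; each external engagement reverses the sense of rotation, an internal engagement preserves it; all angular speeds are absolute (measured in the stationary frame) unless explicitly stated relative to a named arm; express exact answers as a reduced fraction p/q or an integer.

N1=36 N2=29 achieved=-18/47

design class (target -18/47): planetary set
Willis with ω_arm = 0: ω_ring/ω_sun = −N1/N3; set equal to -18/47  ⇒  N3/N1 = −1/(-18/47) = 47/18
N3 = N1 + 2·N2  ⇒  N2/N1 = (N3/N1 − 1)/2 = (47/18 − 1)/2 = 29/36
smallest multiple with N1 ≥ 12 and N2 ≥ 10: k = 1  ⇒  N1 = 1·36 = 36, N2 = 1·29 = 29 (N1 ≤ 40, N2 ≤ 30, N2 ≠ N1 ✓), N3 = 36 + 2·29 = 94
check: −N1/N3 with N1 = 36, N3 = 94 gives -18/47; |achieved − target| = 0 ≤ 9/2350 ✓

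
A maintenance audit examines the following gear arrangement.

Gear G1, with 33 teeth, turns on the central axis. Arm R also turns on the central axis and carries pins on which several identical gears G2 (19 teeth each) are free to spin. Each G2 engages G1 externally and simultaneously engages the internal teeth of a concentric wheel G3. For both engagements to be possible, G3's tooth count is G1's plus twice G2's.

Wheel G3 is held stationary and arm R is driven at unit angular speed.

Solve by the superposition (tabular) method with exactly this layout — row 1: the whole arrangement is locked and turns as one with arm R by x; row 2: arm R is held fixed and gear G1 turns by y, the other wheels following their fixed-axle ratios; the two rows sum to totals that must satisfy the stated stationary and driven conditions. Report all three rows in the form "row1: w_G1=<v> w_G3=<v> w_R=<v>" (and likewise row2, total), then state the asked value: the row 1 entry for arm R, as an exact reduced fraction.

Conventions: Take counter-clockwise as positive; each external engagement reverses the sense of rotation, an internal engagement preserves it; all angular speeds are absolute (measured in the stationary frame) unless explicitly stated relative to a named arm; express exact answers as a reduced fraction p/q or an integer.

row1: w_G1=1 w_G3=1 w_R=1
row2: w_G1=71/33 w_G3=-1 w_R=0
total: w_G1=104/33 w_G3=0 w_R=1
asked value: 1

topology: planetary set — G1 33T / G2 19T / G3 71T, arm = carrier (Willis)
row 1: whole set turns with the arm by x
superposition row 2 [arm held]: sun y, ring −(33/71)·y, arm 0
boundary: total ω_ring = x − (33/71)·y = 0 and total ω_arm = x = 1  ⇒  y = 71/33, x = 1
row 2 ring = −(33/71)·71/33 = -1
totals (row 1 + row 2): sun 1 + 71/33 = 104/33, ring 1 + (-1) = 0, arm 1 + 0 = 1
asked cell (row1, arm) = 1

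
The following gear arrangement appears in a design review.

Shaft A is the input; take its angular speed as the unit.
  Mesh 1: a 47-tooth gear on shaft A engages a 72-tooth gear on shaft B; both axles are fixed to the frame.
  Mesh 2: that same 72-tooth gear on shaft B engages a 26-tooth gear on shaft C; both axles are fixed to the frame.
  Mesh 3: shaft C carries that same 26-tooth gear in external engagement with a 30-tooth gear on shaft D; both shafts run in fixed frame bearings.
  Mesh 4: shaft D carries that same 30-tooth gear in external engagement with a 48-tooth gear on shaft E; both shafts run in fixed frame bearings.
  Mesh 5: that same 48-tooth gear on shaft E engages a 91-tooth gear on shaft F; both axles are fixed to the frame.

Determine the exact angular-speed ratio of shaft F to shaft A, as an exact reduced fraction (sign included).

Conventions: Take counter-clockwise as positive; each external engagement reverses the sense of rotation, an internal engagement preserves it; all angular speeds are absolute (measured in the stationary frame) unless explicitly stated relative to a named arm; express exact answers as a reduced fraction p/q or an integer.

class = fixed-axis compound train [5 meshes; 5 ratios multiply, 5 sense flips]
mesh 1 [47T→72T]: running ratio 47/72, sense −
mesh 2 [72T→26T]: running ratio 47/26, sense +
mesh 3 [26T→30T]: running ratio 47/30, sense −
mesh 4 [30T→48T]: running ratio 47/48, sense +
mesh 5 [48T→91T]: running ratio 47/91, sense −
ω_out/ω_in = -47/91

-47/91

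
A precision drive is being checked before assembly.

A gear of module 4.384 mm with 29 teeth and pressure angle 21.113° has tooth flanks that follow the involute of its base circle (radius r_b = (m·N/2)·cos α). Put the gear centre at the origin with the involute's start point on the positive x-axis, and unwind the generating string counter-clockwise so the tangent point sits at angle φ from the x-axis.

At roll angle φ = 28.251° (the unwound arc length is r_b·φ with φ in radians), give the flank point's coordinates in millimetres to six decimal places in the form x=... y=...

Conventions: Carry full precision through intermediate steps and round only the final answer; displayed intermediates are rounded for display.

single-mesh involute tooth geometry (29T wheel at module 4.384)
pitch radius r_p = m·N/2 = 4.384·29/2 = 63.568000
base radius r_b = r_p·cos α = 63.568000·cos 21.113° = 59.300796
roll angle φ = 28.251° = 0.49307297 rad
x = r_b·(cos φ + φ·sin φ) = 66.077169
y = r_b·(sin φ − φ·cos φ) = 2.312476

x=66.077169 y=2.312476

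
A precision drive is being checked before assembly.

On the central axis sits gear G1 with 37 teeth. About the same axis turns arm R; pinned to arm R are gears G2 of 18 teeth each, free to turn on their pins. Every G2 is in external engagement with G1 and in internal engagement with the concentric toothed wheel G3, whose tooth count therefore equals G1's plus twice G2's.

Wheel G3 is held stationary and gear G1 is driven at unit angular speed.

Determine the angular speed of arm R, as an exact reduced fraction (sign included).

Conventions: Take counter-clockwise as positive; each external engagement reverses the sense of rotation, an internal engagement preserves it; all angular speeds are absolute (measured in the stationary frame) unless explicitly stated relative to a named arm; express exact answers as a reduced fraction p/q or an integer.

recognized (axles ride arm R): planetary set, 37/18/73 teeth
ring teeth: 37 + 2·18 = 73
37(ω_sun−ω_arm) = −73(ω_ring−ω_arm),  ω_ring = 0, ω_sun = 1
37(1−ω_arm) = −73(0−ω_arm)  ⇒  110·ω_arm = 37  ⇒  ω_arm = 37/110
exact speed ratio = 37/110

37/110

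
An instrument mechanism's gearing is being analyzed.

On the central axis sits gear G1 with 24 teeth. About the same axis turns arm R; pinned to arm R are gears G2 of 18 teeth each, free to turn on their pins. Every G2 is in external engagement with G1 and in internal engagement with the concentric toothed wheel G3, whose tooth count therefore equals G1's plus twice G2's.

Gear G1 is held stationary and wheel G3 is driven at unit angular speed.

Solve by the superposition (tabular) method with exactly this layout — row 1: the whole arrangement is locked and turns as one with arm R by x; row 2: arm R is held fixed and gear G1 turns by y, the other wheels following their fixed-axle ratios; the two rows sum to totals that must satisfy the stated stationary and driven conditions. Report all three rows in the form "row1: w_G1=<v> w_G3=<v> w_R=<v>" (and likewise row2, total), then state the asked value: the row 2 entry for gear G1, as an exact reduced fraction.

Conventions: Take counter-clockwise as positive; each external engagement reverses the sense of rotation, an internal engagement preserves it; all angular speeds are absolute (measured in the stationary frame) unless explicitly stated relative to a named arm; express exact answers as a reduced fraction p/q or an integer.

topology: planetary set — G1 24T / G2 18T / G3 60T, arm = carrier (Willis)
superposition row 1 [locked train]: every member turns x
row 2 (arm held, sun turns y): ω_ring = −(24/60)·y, ω_arm = 0
boundary: total ω_sun = x + y = 0 and total ω_ring = x − (24/60)·y = 1  ⇒  y = -5/7, x = 5/7
row 2 ring = −(24/60)·(-5/7) = 2/7
totals (row 1 + row 2): sun 5/7 + (-5/7) = 0, ring 5/7 + 2/7 = 1, arm 5/7 + 0 = 5/7
asked cell (row2, sun) = -5/7

row1: w_G1=5/7 w_G3=5/7 w_R=5/7
row2: w_G1=-5/7 w_G3=2/7 w_R=0
total: w_G1=0 w_G3=1 w_R=5/7
asked value: -5/7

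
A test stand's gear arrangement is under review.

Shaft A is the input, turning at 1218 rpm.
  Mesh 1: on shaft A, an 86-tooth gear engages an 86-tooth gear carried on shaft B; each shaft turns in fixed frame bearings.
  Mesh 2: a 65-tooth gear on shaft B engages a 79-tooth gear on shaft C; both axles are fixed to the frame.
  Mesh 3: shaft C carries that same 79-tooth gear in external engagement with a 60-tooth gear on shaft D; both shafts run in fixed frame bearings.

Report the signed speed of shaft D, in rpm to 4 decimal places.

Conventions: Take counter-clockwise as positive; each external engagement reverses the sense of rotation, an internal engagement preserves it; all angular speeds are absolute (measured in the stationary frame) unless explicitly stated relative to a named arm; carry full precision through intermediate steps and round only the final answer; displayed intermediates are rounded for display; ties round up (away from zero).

3-mesh fixed-axis compound train (all bearings frame-fixed)
mesh 1 [86T→86T]: ω = 1218.0000×86/86 = 1218.0000 rpm, sense flips to −
mesh 2 [65T→79T]: ω = 1218.0000×65/79 = 1002.1519 rpm, sense flips to +
mesh 3 [79T→60T]: ω = 1002.1519×79/60 = 1319.5000 rpm, sense flips to −
signed output speed = -1319.5000 rpm

-1319.5000 rpm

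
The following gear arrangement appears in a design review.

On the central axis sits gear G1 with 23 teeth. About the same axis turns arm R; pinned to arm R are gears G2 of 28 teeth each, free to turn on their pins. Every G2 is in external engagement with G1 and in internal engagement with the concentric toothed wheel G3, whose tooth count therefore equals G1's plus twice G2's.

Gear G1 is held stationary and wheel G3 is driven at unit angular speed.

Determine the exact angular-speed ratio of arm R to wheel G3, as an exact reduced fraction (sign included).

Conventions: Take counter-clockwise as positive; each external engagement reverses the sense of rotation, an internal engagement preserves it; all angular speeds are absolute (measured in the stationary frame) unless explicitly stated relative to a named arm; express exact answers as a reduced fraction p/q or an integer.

79/102

planetary set (23T centre, 28T on arm, 79T internal) — Willis relation
ring teeth: 23 + 2·28 = 79
23(ω_sun−ω_arm) = −79(ω_ring−ω_arm),  ω_sun = 0, ω_ring = 1
23(0−ω_arm) = −79(1−ω_arm)  ⇒  102·ω_arm = 79  ⇒  ω_arm = 79/102
ω_out/ω_in = 79/102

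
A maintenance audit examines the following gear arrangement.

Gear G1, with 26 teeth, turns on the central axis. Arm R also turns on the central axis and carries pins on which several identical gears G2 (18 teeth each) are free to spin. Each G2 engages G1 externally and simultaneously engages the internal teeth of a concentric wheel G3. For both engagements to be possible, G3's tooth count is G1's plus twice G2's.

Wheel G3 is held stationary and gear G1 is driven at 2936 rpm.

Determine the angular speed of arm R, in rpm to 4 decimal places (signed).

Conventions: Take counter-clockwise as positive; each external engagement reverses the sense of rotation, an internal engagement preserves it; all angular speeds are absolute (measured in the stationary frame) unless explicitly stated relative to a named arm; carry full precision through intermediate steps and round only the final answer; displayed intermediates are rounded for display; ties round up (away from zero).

recognized (axles ride arm R): planetary set, 26/18/62 teeth
normalise by the input: solve with ω_sun = 1, then scale by 2936 rpm
ring teeth: 26 + 2·18 = 62
26(ω_sun−ω_arm) = −62(ω_ring−ω_arm),  ω_ring = 0, ω_sun = 1
26(1−ω_arm) = −62(0−ω_arm)  ⇒  88·ω_arm = 26  ⇒  ω_arm = 13/44
scale: ω_arm = 13/44 × 2936 rpm = +867.4545 rpm

+867.4545 rpm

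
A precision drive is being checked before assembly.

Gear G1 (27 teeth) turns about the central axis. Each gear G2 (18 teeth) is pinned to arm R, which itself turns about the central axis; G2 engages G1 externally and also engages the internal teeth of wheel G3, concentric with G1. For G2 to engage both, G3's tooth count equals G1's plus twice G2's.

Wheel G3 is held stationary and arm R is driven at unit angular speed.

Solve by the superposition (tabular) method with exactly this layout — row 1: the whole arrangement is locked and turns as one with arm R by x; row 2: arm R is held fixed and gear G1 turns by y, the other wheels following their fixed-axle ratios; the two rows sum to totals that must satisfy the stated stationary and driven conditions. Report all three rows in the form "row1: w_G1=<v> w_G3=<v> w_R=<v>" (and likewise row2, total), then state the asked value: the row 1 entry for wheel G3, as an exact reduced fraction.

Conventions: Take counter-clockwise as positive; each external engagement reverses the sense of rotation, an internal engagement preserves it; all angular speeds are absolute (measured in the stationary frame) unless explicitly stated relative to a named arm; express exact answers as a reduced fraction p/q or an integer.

planetary set (27T centre, 18T on arm, 63T internal) — Willis relation
row 1 (train locked, turned with arm): all members turn x
row 2 (arm held, sun turns y): ω_ring = −(27/63)·y, ω_arm = 0
boundary: total ω_ring = x − (27/63)·y = 0 and total ω_arm = x = 1  ⇒  y = 7/3, x = 1
row 2 ring = −(27/63)·7/3 = -1
totals (row 1 + row 2): sun 1 + 7/3 = 10/3, ring 1 + (-1) = 0, arm 1 + 0 = 1
asked cell (row1, ring) = 1

row1: w_G1=1 w_G3=1 w_R=1
row2: w_G1=7/3 w_G3=-1 w_R=0
total: w_G1=10/3 w_G3=0 w_R=1
asked value: 1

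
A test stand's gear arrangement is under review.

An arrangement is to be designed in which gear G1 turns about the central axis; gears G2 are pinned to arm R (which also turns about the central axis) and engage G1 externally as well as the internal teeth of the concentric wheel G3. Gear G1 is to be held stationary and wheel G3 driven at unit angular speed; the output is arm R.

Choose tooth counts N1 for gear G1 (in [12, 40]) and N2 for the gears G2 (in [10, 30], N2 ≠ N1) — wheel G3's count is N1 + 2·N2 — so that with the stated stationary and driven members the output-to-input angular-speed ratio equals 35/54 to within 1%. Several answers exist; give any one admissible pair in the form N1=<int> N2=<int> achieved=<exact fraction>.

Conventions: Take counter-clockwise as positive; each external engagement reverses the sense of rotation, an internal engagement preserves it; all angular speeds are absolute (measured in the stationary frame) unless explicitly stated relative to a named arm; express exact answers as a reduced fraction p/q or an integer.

N1=38 N2=16 achieved=35/54

planetary set to be sized for 35/54 (Willis relation)
Willis with ω_sun = 0: ω_arm/ω_ring = N3/(N1+N3); set equal to 35/54  ⇒  N3/N1 = (35/54)/(1 − 35/54) = 35/19
N3 = N1 + 2·N2  ⇒  N2/N1 = (N3/N1 − 1)/2 = (35/19 − 1)/2 = 8/19
smallest multiple with N1 ≥ 12 and N2 ≥ 10: k = 2  ⇒  N1 = 2·19 = 38, N2 = 2·8 = 16 (N1 ≤ 40, N2 ≤ 30, N2 ≠ N1 ✓), N3 = 38 + 2·16 = 70
check: N3/(N1+N3) with N1 = 38, N3 = 70 gives 35/54; |achieved − target| = 0 ≤ 7/1080 ✓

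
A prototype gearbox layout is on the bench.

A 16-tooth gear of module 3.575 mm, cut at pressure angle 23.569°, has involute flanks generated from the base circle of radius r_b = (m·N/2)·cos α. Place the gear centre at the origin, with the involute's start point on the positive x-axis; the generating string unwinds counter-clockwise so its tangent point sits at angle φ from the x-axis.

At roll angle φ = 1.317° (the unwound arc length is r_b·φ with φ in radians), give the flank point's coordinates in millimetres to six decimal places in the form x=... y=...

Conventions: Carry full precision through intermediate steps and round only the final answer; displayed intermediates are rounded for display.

class = single-mesh tooth geometry [base-circle involute, m = 3.575, 16T]
pitch radius r_p = m·N/2 = 3.575·16/2 = 28.600000
base radius r_b = r_p·cos α = 28.600000·cos 23.569° = 26.214165
roll angle φ = 1.317° = 0.02298599 rad
x = r_b·(cos φ + φ·sin φ) = 26.221090
y = r_b·(sin φ − φ·cos φ) = 0.000106

x=26.221090 y=0.000106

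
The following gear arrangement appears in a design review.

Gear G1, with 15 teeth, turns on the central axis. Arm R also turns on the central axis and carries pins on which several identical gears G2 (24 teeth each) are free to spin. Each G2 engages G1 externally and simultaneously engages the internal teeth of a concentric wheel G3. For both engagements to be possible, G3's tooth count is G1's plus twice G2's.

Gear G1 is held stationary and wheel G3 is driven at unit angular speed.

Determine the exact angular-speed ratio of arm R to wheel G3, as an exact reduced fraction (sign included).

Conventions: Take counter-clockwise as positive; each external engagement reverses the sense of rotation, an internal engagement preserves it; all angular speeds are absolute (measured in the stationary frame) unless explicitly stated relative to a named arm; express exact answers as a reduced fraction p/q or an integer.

21/26

recognized (axles ride arm R): planetary set, 15/24/63 teeth
ring teeth: 15 + 2·24 = 63
15(ω_sun−ω_arm) = −63(ω_ring−ω_arm),  ω_sun = 0, ω_ring = 1
15(0−ω_arm) = −63(1−ω_arm)  ⇒  78·ω_arm = 63  ⇒  ω_arm = 21/26
ω_out/ω_in = 21/26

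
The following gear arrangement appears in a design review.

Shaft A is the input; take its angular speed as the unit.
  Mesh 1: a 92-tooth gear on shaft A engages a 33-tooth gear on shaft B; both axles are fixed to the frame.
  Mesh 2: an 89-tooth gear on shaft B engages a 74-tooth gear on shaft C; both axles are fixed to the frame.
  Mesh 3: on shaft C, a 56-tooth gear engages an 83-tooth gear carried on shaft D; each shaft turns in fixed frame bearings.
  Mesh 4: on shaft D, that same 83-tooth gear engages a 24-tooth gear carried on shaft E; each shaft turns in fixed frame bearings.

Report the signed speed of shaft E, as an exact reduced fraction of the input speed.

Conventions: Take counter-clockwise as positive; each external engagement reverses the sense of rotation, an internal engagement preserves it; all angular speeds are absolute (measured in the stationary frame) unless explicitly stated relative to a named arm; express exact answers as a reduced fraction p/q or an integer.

28658/3663

4-mesh fixed-axis compound train (all bearings frame-fixed)
mesh 1 [92T→33T]: |ω|/ω_in = 1×92/33 = 92/33, sense flips to −
mesh 2 [89T→74T]: |ω|/ω_in = (92/33)×89/74 = 4094/1221, sense flips to +
mesh 3 [56T→83T]: |ω|/ω_in = (4094/1221)×56/83 = 229264/101343, sense flips to −
mesh 4 [83T→24T]: |ω|/ω_in = (229264/101343)×83/24 = 28658/3663, sense flips to +
signed output speed (× input speed) = 28658/3663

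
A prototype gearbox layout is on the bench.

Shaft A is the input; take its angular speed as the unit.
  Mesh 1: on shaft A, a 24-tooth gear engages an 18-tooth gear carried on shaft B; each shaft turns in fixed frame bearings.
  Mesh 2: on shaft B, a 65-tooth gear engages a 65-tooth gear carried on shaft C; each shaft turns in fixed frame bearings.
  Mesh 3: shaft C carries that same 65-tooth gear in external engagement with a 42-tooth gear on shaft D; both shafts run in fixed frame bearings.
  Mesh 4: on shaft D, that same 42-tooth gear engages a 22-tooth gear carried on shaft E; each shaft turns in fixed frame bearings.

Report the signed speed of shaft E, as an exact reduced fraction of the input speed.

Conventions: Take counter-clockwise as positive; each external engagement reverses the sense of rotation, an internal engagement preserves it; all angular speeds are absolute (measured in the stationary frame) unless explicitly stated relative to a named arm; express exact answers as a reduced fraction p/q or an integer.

4-mesh fixed-axis compound train (all bearings frame-fixed)
mesh 1 [24T→18T]: |ω|/ω_in = 1×24/18 = 4/3, sense flips to −
mesh 2 [65T→65T]: |ω|/ω_in = (4/3)×65/65 = 4/3, sense flips to +
mesh 3 [65T→42T]: |ω|/ω_in = (4/3)×65/42 = 130/63, sense flips to −
mesh 4 [42T→22T]: |ω|/ω_in = (130/63)×42/22 = 130/33, sense flips to +
signed output speed (× input speed) = 130/33

130/33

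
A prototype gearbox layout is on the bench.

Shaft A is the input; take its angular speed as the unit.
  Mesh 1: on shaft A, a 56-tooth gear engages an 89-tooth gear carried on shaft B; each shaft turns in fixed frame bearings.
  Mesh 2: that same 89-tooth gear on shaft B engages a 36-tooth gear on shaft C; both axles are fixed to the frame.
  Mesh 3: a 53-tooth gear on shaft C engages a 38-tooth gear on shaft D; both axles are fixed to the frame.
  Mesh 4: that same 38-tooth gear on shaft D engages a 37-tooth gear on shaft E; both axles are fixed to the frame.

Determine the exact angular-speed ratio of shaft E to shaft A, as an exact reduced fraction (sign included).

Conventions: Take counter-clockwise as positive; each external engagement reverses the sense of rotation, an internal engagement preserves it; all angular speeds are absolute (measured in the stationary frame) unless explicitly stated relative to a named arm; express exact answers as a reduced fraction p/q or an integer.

class = fixed-axis compound train [4 meshes; 4 ratios multiply, 4 sense flips]
mesh 1 [56T→89T]: running ratio 56/89, sense −
mesh 2 [89T→36T]: running ratio 14/9, sense +
mesh 3 [53T→38T]: running ratio 371/171, sense −
mesh 4 [38T→37T]: running ratio 742/333, sense +
ω_out/ω_in = 742/333

742/333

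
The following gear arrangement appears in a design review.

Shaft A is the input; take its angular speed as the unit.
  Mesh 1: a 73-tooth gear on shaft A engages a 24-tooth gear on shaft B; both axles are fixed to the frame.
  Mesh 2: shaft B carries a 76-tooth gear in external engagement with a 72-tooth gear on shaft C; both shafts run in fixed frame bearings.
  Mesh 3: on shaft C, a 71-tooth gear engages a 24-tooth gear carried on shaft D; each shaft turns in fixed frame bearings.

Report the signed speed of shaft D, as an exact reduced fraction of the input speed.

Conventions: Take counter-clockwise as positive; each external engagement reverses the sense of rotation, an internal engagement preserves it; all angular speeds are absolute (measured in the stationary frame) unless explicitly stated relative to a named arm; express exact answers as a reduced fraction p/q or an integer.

3-mesh fixed-axis compound train (all bearings frame-fixed)
mesh 1 [73T→24T]: |ω|/ω_in = 1×73/24 = 73/24, sense flips to −
mesh 2 [76T→72T]: |ω|/ω_in = (73/24)×76/72 = 1387/432, sense flips to +
mesh 3 [71T→24T]: |ω|/ω_in = (1387/432)×71/24 = 98477/10368, sense flips to −
signed output speed (× input speed) = -98477/10368

-98477/10368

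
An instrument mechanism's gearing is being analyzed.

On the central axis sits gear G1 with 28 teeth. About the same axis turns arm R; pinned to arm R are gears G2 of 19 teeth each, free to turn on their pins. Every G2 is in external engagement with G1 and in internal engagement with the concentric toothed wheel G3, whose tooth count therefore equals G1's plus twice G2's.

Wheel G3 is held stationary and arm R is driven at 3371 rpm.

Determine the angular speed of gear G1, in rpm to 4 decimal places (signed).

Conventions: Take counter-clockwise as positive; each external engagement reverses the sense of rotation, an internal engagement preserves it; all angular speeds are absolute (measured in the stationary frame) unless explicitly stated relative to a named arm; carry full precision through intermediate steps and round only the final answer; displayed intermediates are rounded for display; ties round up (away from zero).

+11316.9286 rpm

planetary set (28T centre, 19T on arm, 66T internal) — Willis relation
normalise by the input: solve with ω_arm = 1, then scale by 3371 rpm
ring teeth: 28 + 2·19 = 66
28(ω_sun−ω_arm) = −66(ω_ring−ω_arm),  ω_ring = 0, ω_arm = 1
ω_sun = 1 − (66/28)(0−1) = 47/14
scale: ω_sun = 47/14 × 3371 rpm = +11316.9286 rpm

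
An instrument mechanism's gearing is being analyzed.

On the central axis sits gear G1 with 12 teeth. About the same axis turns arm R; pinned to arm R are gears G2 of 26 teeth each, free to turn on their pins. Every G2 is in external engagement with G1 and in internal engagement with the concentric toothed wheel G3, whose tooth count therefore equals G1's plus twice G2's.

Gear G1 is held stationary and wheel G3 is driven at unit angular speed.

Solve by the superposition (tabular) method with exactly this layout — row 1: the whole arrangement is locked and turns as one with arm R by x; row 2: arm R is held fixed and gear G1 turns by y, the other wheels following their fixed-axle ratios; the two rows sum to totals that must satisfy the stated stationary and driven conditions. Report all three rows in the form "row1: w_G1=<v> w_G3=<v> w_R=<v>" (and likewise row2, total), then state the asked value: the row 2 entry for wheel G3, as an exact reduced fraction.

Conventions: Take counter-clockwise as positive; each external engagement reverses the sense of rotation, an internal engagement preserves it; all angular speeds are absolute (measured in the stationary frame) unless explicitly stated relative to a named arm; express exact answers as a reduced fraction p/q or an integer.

row1: w_G1=16/19 w_G3=16/19 w_R=16/19
row2: w_G1=-16/19 w_G3=3/19 w_R=0
total: w_G1=0 w_G3=1 w_R=16/19
asked value: 3/19

class = planetary set [G3 = 12+2·26 = 64; Willis about the carrier]
superposition row 1 [locked train]: every member turns x
superposition row 2 [arm held]: sun y, ring −(12/64)·y, arm 0
boundary: total ω_sun = x + y = 0 and total ω_ring = x − (12/64)·y = 1  ⇒  y = -16/19, x = 16/19
row 2 ring = −(12/64)·(-16/19) = 3/19
totals (row 1 + row 2): sun 16/19 + (-16/19) = 0, ring 16/19 + 3/19 = 1, arm 16/19 + 0 = 16/19
asked cell (row2, ring) = 3/19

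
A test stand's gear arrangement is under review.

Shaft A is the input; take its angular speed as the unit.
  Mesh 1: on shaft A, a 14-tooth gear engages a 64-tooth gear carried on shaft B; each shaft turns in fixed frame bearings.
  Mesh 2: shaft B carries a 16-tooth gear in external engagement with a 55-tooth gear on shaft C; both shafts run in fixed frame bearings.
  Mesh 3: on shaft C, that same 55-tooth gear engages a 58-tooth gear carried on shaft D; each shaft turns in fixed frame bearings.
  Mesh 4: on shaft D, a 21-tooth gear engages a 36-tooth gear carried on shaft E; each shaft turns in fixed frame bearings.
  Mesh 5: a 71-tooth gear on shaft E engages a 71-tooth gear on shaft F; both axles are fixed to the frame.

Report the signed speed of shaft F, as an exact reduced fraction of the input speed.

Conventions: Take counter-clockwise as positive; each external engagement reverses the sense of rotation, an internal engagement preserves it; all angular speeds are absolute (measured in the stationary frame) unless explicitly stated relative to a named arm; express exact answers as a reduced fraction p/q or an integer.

5-mesh fixed-axis compound train (all bearings frame-fixed)
mesh 1 [14T→64T]: |ω|/ω_in = 1×14/64 = 7/32, sense flips to −
mesh 2 [16T→55T]: |ω|/ω_in = (7/32)×16/55 = 7/110, sense flips to +
mesh 3 [55T→58T]: |ω|/ω_in = (7/110)×55/58 = 7/116, sense flips to −
mesh 4 [21T→36T]: |ω|/ω_in = (7/116)×21/36 = 49/1392, sense flips to +
mesh 5 [71T→71T]: |ω|/ω_in = (49/1392)×71/71 = 49/1392, sense flips to −
signed output speed (× input speed) = -49/1392

-49/1392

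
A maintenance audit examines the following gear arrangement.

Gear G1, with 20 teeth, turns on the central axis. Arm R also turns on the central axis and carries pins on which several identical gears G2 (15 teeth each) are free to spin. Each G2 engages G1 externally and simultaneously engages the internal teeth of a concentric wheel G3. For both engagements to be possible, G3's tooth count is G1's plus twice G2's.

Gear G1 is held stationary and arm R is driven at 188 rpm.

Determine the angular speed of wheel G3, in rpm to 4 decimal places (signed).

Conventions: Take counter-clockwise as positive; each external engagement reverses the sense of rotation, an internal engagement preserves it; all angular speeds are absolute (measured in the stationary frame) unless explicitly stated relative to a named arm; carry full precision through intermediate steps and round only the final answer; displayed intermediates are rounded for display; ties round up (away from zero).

planetary set (20T centre, 15T on arm, 50T internal) — Willis relation
normalise by the input: solve with ω_arm = 1, then scale by 188 rpm
ring teeth: 20 + 2·15 = 50
20(ω_sun−ω_arm) = −50(ω_ring−ω_arm),  ω_sun = 0, ω_arm = 1
ω_ring = 1 − (20/50)(0−1) = 7/5
scale: ω_ring = 7/5 × 188 rpm = +263.2000 rpm

+263.2000 rpm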